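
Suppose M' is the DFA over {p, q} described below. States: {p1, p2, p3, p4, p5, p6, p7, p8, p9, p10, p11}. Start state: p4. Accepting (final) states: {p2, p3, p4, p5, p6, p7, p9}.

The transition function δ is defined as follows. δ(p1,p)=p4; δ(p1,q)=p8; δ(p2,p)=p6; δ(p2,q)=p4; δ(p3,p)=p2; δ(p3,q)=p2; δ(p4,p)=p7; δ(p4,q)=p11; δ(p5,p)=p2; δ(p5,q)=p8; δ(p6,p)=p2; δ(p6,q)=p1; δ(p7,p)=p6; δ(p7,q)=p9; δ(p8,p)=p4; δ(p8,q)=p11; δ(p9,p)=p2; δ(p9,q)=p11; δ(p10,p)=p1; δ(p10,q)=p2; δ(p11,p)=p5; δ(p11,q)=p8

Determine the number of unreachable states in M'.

No path from p4 leads to p3, p10; the other 9 states are all reachable.

2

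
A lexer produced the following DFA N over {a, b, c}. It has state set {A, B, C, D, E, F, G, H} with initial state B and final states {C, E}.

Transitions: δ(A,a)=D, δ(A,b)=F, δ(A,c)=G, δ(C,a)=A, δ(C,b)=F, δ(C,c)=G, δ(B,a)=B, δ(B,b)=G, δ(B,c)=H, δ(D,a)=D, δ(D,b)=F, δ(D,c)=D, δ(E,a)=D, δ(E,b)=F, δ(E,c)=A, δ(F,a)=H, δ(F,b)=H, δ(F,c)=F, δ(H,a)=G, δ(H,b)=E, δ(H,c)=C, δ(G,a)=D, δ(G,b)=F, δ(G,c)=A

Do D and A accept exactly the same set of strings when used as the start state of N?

Yes

Initial partition by acceptance: {C,E} | {A,B,D,F,G,H}.
Split {A,B,D,F,G,H} by δ(·,b) → {A,B,D,F,G} and {H}.
On input a, block {A,B,D,F,G} splits into {A,B,D,G} and {F}.
On input b, block {A,B,D,G} splits into {A,D,G} and {B}.
The partition is now stable with 5 blocks: {C,E} | {A,D,G} | {H} | {F} | {B}.
D and A lie in the same block of the stable partition, so they are equivalent — no string distinguishes them.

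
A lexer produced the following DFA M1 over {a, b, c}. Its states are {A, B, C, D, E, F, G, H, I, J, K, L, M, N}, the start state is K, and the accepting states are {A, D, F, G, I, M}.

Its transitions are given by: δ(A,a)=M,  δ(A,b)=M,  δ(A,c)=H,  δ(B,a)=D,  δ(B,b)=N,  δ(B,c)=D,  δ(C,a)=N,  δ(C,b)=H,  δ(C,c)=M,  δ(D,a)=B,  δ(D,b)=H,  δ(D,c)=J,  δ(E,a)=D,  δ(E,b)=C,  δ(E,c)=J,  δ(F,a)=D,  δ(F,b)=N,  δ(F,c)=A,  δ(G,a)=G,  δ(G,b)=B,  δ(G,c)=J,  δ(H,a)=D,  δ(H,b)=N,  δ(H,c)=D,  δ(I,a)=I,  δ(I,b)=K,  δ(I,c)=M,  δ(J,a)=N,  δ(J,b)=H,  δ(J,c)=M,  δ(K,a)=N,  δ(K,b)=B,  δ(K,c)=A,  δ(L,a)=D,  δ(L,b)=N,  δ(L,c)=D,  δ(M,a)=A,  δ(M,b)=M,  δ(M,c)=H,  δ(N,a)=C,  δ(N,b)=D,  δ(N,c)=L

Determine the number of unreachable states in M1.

No path from K leads to E, F, G, I; the other 10 states are all reachable.

4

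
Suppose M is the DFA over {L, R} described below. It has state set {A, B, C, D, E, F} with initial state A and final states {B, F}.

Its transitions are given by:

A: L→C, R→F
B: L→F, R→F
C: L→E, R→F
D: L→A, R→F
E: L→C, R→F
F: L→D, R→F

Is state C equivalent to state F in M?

States {B} cannot be reached from the start state, so discard them.
P0 = {F} | {A,C,D,E}.
No further refinement is possible. Final partition (2 blocks): {F} | {A,C,D,E}.
C and F end up in different blocks, so they are distinguishable. For instance, the string 'ε' is accepted from only F.

No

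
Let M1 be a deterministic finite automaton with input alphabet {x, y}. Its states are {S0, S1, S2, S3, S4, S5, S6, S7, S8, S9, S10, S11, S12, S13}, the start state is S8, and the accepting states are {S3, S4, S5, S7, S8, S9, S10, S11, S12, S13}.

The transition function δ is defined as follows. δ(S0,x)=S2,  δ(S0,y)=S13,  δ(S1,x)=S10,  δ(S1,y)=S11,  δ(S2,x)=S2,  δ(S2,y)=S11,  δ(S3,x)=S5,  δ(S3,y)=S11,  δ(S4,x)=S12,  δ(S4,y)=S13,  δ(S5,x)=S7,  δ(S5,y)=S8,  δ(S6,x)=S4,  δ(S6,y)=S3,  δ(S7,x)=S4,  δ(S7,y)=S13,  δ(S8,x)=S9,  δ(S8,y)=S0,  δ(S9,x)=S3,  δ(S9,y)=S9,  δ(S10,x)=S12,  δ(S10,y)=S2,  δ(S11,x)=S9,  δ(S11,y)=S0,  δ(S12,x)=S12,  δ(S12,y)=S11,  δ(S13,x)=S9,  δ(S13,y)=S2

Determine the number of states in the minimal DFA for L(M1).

4

Reachable states from the start: {S0,S2,S3,S4,S5,S7,S8,S9,S11,S12,S13}. Unreachable: {S1,S6,S10} — drop them.
Start with accepting vs non-accepting: {S3,S4,S5,S7,S8,S9,S11,S12,S13} | {S0,S2}.
Refine {S3,S4,S5,S7,S8,S9,S11,S12,S13} on symbol y: members go to different blocks, giving {S3,S4,S5,S7,S9,S12} and {S8,S11,S13}.
Split {S3,S4,S5,S7,S9,S12} by δ(·,y) → {S3,S4,S5,S7,S12} and {S9}.
Stable partition: {S3,S4,S5,S7,S12} | {S0,S2} | {S8,S11,S13} | {S9} — 4 equivalence classes.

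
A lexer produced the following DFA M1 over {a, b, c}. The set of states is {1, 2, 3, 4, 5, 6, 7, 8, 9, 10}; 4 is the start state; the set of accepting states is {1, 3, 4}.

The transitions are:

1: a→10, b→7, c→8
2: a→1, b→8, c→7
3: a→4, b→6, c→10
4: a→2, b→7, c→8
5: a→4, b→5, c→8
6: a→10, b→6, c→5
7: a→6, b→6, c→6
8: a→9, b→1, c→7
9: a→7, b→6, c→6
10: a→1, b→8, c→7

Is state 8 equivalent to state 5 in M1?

Reachable states from the start: {1,2,4,5,6,7,8,9,10}. Unreachable: {3} — drop them.
Initial partition by acceptance: {1,4} | {2,5,6,7,8,9,10}.
Refine {2,5,6,7,8,9,10} on symbol a: members go to different blocks, giving {6,7,8,9} and {2,5,10}.
Split {6,7,8,9} by δ(·,a) → {7,8,9} and {6}.
Refine {7,8,9} on symbol a: members go to different blocks, giving {8,9} and {7}.
Split {8,9} by δ(·,a) → {8} and {9}.
Refine {2,5,10} on symbol b: members go to different blocks, giving {2,10} and {5}.
The partition is now stable with 7 blocks: {1,4} | {8} | {2,10} | {6} | {7} | {9} | {5}.
8 and 5 end up in different blocks, so they are distinguishable. For instance, the string 'a' is accepted from only 5.

No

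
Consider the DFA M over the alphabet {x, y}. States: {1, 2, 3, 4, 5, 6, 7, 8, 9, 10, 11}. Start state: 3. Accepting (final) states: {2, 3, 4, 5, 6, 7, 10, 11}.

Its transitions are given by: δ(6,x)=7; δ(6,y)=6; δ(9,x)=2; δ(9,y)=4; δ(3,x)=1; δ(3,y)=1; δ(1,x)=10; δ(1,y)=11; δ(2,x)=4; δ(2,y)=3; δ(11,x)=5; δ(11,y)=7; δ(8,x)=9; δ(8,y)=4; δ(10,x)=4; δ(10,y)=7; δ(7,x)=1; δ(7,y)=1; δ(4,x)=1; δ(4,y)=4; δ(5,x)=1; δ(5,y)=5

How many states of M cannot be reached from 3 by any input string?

No path from 3 leads to 2, 6, 8, 9; the other 7 states are all reachable.

4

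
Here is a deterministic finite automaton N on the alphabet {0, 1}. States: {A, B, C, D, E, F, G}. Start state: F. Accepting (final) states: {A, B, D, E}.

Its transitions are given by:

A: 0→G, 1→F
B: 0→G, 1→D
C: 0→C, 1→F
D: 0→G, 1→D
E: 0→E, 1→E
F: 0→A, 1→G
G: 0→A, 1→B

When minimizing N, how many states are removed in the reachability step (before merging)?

2

BFS from F reaches {A, B, D, F, G}; the 2 state(s) C, E are never visited.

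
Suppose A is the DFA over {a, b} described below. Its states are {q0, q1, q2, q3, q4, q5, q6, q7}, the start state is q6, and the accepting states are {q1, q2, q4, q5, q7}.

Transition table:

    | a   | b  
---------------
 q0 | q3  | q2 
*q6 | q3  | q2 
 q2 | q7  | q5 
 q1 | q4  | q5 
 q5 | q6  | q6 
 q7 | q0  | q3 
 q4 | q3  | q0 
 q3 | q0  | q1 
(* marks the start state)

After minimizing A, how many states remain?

Every state is reachable, so we keep all 8.
Initial partition by acceptance: {q1,q2,q4,q5,q7} | {q0,q3,q6}.
Split {q1,q2,q4,q5,q7} by δ(·,a) → {q4,q5,q7} and {q1,q2}.
Stable partition: {q4,q5,q7} | {q0,q3,q6} | {q1,q2} — 3 equivalence classes.

3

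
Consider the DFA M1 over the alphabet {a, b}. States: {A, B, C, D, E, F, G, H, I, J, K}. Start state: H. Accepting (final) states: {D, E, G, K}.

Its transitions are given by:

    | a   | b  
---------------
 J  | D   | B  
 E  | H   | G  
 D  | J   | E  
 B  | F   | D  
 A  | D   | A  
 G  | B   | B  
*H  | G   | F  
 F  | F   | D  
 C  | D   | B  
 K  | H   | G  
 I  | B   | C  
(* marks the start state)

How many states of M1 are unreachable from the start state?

4

Starting at H and following transitions, the reachable set is {B, D, E, F, G, H, J}. That leaves A, C, I, K unreachable — 4 in total.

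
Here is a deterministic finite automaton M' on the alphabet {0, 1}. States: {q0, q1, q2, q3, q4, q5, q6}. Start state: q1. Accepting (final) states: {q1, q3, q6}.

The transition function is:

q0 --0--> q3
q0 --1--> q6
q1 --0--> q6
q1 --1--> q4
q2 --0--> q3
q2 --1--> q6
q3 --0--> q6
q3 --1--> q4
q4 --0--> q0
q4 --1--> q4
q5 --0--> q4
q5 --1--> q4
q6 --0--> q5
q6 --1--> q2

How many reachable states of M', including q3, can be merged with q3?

2

Start with accepting vs non-accepting: {q1,q3,q6} | {q0,q2,q4,q5}.
Refine {q1,q3,q6} on symbol 0: members go to different blocks, giving {q1,q3} and {q6}.
Refine {q0,q2,q4,q5} on symbol 0: members go to different blocks, giving {q0,q2} and {q4,q5}.
Refine {q4,q5} on symbol 0: members go to different blocks, giving {q4} and {q5}.
The partition is now stable with 5 blocks: {q1,q3} | {q0,q2} | {q6} | {q4} | {q5}.
The equivalence class containing q3 is {q1,q3}, of size 2.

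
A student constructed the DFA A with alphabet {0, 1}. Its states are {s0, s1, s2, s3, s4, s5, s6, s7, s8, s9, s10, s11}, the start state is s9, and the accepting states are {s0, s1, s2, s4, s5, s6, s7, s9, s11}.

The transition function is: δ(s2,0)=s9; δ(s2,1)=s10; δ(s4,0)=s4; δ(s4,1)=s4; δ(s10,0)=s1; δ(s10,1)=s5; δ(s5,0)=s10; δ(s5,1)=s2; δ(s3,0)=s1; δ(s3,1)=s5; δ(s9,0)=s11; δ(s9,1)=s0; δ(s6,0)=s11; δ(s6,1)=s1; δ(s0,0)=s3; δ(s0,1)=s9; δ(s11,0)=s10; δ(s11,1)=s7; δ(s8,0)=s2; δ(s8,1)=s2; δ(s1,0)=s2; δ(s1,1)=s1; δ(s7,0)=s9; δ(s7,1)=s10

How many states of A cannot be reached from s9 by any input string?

3

No path from s9 leads to s4, s6, s8; the other 9 states are all reachable.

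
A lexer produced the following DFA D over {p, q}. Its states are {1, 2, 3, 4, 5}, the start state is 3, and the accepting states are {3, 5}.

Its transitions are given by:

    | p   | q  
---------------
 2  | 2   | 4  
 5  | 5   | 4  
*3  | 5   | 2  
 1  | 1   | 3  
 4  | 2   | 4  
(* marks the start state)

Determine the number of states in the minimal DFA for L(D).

States {1} cannot be reached from the start state, so discard them.
Start with accepting vs non-accepting: {3,5} | {2,4}.
No further refinement is possible. Final partition (2 blocks): {3,5} | {2,4}.

2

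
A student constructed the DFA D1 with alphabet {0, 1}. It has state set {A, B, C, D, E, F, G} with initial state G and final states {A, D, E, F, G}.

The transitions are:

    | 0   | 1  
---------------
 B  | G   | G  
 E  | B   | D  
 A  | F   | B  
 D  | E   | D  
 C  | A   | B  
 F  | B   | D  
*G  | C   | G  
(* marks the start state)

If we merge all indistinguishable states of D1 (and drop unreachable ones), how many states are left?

Every state is reachable, so we keep all 7.
Initial partition by acceptance: {A,D,E,F,G} | {B,C}.
Refine {A,D,E,F,G} on symbol 0: members go to different blocks, giving {E,F,G} and {A,D}.
Refine {E,F,G} on symbol 1: members go to different blocks, giving {E,F} and {G}.
Split {B,C} by δ(·,0) → {B} and {C}.
Split {A,D} by δ(·,1) → {A} and {D}.
No further refinement is possible. Final partition (6 blocks): {E,F} | {B} | {A} | {G} | {C} | {D}.

6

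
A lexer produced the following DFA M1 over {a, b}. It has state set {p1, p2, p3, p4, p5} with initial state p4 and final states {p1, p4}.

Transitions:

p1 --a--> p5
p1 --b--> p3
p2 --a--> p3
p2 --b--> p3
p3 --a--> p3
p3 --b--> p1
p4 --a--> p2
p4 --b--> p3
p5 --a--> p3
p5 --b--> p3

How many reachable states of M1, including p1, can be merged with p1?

P0 = {p1,p4} | {p2,p3,p5}.
Refine {p2,p3,p5} on symbol b: members go to different blocks, giving {p2,p5} and {p3}.
Stable partition: {p1,p4} | {p2,p5} | {p3} — 3 equivalence classes.
State p1 belongs to the block {p1,p4}, which has 2 states.

2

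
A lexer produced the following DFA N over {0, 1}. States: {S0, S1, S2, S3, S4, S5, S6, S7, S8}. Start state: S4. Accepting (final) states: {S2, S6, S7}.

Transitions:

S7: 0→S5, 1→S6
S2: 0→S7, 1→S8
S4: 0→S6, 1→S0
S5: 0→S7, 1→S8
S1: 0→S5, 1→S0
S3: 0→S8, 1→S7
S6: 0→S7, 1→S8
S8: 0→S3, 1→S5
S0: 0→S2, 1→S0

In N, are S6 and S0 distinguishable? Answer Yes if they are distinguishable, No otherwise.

First remove the unreachable states {S1}; 8 states remain.
Start with accepting vs non-accepting: {S2,S6,S7} | {S0,S3,S4,S5,S8}.
Split {S2,S6,S7} by δ(·,0) → {S2,S6} and {S7}.
On input 0, block {S0,S3,S4,S5,S8} splits into {S0,S4} and {S3,S8} and {S5}.
Refine {S3,S8} on symbol 1: members go to different blocks, giving {S3} and {S8}.
No further refinement is possible. Final partition (6 blocks): {S2,S6} | {S0,S4} | {S7} | {S3} | {S5} | {S8}.
S6 and S0 end up in different blocks, so they are distinguishable. For instance, the string 'ε' is accepted from only S6.

Yes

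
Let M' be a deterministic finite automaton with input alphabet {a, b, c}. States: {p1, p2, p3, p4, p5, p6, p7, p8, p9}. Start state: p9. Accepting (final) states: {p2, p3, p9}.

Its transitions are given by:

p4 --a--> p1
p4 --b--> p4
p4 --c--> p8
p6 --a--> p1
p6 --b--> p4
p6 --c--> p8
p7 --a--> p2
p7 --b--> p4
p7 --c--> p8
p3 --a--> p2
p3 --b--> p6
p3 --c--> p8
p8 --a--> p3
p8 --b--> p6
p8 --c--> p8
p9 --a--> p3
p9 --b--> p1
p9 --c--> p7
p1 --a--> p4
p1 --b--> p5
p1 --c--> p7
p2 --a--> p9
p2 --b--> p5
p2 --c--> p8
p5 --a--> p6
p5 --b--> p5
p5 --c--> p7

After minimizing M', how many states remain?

3

P0 = {p2,p3,p9} | {p1,p4,p5,p6,p7,p8}.
Refine {p1,p4,p5,p6,p7,p8} on symbol a: members go to different blocks, giving {p1,p4,p5,p6} and {p7,p8}.
No further refinement is possible. Final partition (3 blocks): {p2,p3,p9} | {p1,p4,p5,p6} | {p7,p8}.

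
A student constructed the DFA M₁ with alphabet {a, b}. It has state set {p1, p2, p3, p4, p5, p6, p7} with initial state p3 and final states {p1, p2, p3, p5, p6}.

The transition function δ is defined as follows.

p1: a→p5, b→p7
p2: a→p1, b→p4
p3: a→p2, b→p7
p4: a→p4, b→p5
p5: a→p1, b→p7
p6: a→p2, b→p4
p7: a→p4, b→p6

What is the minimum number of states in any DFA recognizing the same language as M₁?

All states are reachable from the start state.
Start with accepting vs non-accepting: {p1,p2,p3,p5,p6} | {p4,p7}.
No further refinement is possible. Final partition (2 blocks): {p1,p2,p3,p5,p6} | {p4,p7}.

2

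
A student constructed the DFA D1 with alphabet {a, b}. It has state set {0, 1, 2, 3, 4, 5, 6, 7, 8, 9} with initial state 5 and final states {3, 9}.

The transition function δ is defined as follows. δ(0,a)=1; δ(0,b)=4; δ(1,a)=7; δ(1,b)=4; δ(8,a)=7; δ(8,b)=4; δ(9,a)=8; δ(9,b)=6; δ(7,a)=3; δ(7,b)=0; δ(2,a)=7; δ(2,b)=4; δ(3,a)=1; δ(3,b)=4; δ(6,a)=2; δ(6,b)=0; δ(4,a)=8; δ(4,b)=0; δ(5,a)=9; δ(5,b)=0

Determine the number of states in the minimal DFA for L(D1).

All states are reachable from the start state.
Start with accepting vs non-accepting: {3,9} | {0,1,2,4,5,6,7,8}.
Refine {0,1,2,4,5,6,7,8} on symbol a: members go to different blocks, giving {0,1,2,4,6,8} and {5,7}.
Split {0,1,2,4,6,8} by δ(·,a) → {0,4,6} and {1,2,8}.
Stable partition: {3,9} | {0,4,6} | {5,7} | {1,2,8} — 4 equivalence classes.

4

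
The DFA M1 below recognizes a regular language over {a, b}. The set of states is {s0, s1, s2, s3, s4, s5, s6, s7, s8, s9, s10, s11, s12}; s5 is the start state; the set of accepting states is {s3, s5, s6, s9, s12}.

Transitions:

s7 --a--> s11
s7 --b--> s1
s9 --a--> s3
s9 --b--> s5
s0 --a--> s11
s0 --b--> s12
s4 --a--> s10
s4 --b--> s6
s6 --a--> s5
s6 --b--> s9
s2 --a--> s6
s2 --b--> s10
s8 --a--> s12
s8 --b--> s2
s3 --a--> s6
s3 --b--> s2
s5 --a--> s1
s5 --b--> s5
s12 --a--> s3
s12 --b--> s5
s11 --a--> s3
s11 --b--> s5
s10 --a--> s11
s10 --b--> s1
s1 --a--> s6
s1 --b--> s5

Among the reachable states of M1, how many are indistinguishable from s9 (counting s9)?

First remove the unreachable states {s0,s4,s7,s8,s12}; 8 states remain.
P0 = {s3,s5,s6,s9} | {s1,s2,s10,s11}.
Refine {s3,s5,s6,s9} on symbol a: members go to different blocks, giving {s3,s6,s9} and {s5}.
Refine {s3,s6,s9} on symbol a: members go to different blocks, giving {s3,s9} and {s6}.
Split {s3,s9} by δ(·,a) → {s3} and {s9}.
On input a, block {s1,s2,s10,s11} splits into {s1,s2} and {s10} and {s11}.
On input b, block {s1,s2} splits into {s1} and {s2}.
Stable partition: {s3} | {s1} | {s5} | {s6} | {s9} | {s10} | {s11} | {s2} — 8 equivalence classes.
State s9 belongs to the block {s9}, which has 1 states.

1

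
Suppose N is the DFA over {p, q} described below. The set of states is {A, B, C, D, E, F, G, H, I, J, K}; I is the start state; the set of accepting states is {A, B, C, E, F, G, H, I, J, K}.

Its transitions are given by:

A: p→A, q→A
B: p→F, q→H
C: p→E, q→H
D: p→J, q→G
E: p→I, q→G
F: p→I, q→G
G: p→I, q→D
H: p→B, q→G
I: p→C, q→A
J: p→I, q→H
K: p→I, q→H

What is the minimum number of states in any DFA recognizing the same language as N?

8

First remove the unreachable states {K}; 10 states remain.
Start with accepting vs non-accepting: {A,B,C,E,F,G,H,I,J} | {D}.
On input q, block {A,B,C,E,F,G,H,I,J} splits into {A,B,C,E,F,H,I,J} and {G}.
Split {A,B,C,E,F,H,I,J} by δ(·,q) → {A,B,C,I,J} and {E,F,H}.
Refine {A,B,C,I,J} on symbol p: members go to different blocks, giving {A,I,J} and {B,C}.
Refine {A,I,J} on symbol p: members go to different blocks, giving {A,J} and {I}.
On input p, block {A,J} splits into {A} and {J}.
Refine {E,F,H} on symbol p: members go to different blocks, giving {E,F} and {H}.
Stable partition: {A} | {D} | {G} | {E,F} | {B,C} | {I} | {J} | {H} — 8 equivalence classes.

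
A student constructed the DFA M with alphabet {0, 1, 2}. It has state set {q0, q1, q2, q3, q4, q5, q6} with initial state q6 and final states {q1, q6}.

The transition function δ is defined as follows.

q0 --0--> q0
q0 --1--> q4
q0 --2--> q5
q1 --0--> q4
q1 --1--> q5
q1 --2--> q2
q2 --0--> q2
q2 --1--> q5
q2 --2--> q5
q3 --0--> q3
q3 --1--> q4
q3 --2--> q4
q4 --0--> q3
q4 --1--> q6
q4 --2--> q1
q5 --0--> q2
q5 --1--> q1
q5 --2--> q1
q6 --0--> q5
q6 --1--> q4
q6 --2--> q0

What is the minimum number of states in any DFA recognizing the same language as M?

3

Every state is reachable, so we keep all 7.
Start with accepting vs non-accepting: {q1,q6} | {q0,q2,q3,q4,q5}.
On input 1, block {q0,q2,q3,q4,q5} splits into {q0,q2,q3} and {q4,q5}.
Stable partition: {q1,q6} | {q0,q2,q3} | {q4,q5} — 3 equivalence classes.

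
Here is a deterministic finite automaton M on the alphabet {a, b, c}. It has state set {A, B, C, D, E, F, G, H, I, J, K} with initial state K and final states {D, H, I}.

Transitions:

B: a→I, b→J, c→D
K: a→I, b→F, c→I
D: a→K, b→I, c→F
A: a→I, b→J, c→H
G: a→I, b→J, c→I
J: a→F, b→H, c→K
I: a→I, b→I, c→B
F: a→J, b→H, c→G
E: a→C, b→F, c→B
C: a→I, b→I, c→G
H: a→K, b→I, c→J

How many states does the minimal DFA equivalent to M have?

States {A,C,E} cannot be reached from the start state, so discard them.
Start with accepting vs non-accepting: {D,H,I} | {B,F,G,J,K}.
On input a, block {D,H,I} splits into {D,H} and {I}.
Refine {B,F,G,J,K} on symbol a: members go to different blocks, giving {B,G,K} and {F,J}.
Refine {B,G,K} on symbol c: members go to different blocks, giving {G,K} and {B}.
Stable partition: {D,H} | {G,K} | {I} | {F,J} | {B} — 5 equivalence classes.

5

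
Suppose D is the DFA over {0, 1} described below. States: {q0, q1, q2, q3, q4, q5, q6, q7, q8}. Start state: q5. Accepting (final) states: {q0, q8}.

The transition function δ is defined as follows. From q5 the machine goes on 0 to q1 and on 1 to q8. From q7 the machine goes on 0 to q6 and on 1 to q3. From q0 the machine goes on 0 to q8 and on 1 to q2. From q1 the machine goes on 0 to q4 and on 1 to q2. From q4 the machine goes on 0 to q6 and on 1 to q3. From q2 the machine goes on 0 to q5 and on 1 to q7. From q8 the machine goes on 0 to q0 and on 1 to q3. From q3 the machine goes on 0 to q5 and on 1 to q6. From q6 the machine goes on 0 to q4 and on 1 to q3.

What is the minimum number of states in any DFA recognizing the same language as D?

Start with accepting vs non-accepting: {q0,q8} | {q1,q2,q3,q4,q5,q6,q7}.
Refine {q1,q2,q3,q4,q5,q6,q7} on symbol 1: members go to different blocks, giving {q1,q2,q3,q4,q6,q7} and {q5}.
Refine {q1,q2,q3,q4,q6,q7} on symbol 0: members go to different blocks, giving {q1,q4,q6,q7} and {q2,q3}.
Stable partition: {q0,q8} | {q1,q4,q6,q7} | {q5} | {q2,q3} — 4 equivalence classes.

4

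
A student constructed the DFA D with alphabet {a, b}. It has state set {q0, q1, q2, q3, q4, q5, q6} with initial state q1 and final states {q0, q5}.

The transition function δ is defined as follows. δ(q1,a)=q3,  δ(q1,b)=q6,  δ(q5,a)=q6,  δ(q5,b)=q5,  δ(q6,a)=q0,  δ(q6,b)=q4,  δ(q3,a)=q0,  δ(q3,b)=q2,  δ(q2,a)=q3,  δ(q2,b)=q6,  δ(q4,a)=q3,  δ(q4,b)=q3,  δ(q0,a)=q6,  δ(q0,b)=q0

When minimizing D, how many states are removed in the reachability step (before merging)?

No path from q1 leads to q5; the other 6 states are all reachable.

1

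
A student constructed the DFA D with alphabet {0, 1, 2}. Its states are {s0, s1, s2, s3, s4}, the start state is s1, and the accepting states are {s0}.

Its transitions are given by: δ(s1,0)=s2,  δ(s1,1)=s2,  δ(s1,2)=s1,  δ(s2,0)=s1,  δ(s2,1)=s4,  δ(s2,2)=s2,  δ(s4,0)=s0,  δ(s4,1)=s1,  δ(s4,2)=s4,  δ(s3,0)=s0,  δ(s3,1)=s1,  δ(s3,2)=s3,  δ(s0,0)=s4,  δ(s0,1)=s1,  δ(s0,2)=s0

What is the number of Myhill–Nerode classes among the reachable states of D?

4

First remove the unreachable states {s3}; 4 states remain.
Initial partition by acceptance: {s0} | {s1,s2,s4}.
On input 0, block {s1,s2,s4} splits into {s1,s2} and {s4}.
On input 1, block {s1,s2} splits into {s1} and {s2}.
Stable partition: {s0} | {s1} | {s4} | {s2} — 4 equivalence classes.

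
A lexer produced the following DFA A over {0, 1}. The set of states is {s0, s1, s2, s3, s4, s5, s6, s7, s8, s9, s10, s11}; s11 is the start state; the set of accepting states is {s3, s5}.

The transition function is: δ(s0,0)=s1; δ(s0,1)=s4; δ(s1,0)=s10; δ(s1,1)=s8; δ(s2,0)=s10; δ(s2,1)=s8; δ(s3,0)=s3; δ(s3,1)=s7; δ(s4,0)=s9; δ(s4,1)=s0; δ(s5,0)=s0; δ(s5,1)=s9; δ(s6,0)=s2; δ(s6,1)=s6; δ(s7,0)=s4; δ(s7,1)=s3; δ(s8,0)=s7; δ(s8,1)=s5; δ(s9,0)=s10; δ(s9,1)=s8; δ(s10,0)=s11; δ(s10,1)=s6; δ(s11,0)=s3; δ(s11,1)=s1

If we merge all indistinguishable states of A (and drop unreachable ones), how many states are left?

Initial partition by acceptance: {s3,s5} | {s0,s1,s2,s4,s6,s7,s8,s9,s10,s11}.
Split {s3,s5} by δ(·,0) → {s3} and {s5}.
On input 0, block {s0,s1,s2,s4,s6,s7,s8,s9,s10,s11} splits into {s0,s1,s2,s4,s6,s7,s8,s9,s10} and {s11}.
Split {s0,s1,s2,s4,s6,s7,s8,s9,s10} by δ(·,0) → {s0,s1,s2,s4,s6,s7,s8,s9} and {s10}.
On input 0, block {s0,s1,s2,s4,s6,s7,s8,s9} splits into {s0,s4,s6,s7,s8} and {s1,s2,s9}.
Refine {s0,s4,s6,s7,s8} on symbol 0: members go to different blocks, giving {s0,s4,s6} and {s7,s8}.
On input 0, block {s7,s8} splits into {s7} and {s8}.
No further refinement is possible. Final partition (8 blocks): {s3} | {s0,s4,s6} | {s5} | {s11} | {s10} | {s1,s2,s9} | {s7} | {s8}.

8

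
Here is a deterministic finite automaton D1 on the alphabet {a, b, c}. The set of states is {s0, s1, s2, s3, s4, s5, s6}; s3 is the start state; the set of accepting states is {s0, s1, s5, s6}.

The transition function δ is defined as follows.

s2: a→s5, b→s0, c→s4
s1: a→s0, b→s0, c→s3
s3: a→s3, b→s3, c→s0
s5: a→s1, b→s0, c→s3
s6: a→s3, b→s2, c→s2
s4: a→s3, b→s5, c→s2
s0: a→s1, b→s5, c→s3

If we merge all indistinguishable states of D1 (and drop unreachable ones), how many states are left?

2

First remove the unreachable states {s2,s4,s6}; 4 states remain.
P0 = {s0,s1,s5} | {s3}.
The partition is now stable with 2 blocks: {s0,s1,s5} | {s3}.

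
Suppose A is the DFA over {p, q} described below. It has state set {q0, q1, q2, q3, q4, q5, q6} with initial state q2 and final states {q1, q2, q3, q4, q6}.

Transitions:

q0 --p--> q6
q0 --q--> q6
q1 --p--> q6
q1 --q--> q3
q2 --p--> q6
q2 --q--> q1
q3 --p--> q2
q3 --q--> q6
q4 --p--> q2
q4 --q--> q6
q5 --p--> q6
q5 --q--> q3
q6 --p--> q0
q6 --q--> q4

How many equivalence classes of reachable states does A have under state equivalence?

First remove the unreachable states {q5}; 6 states remain.
P0 = {q1,q2,q3,q4,q6} | {q0}.
Refine {q1,q2,q3,q4,q6} on symbol p: members go to different blocks, giving {q1,q2,q3,q4} and {q6}.
On input p, block {q1,q2,q3,q4} splits into {q1,q2} and {q3,q4}.
Split {q1,q2} by δ(·,q) → {q1} and {q2}.
Stable partition: {q1} | {q0} | {q6} | {q3,q4} | {q2} — 5 equivalence classes.

5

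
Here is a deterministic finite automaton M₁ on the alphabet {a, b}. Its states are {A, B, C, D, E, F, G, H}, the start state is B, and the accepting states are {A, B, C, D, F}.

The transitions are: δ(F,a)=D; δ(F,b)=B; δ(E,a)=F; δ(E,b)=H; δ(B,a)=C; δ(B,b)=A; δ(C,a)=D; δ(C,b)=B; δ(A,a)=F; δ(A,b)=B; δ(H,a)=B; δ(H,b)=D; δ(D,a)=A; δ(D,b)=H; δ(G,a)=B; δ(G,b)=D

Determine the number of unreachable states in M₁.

BFS from B reaches {A, B, C, D, F, H}; the 2 state(s) E, G are never visited.

2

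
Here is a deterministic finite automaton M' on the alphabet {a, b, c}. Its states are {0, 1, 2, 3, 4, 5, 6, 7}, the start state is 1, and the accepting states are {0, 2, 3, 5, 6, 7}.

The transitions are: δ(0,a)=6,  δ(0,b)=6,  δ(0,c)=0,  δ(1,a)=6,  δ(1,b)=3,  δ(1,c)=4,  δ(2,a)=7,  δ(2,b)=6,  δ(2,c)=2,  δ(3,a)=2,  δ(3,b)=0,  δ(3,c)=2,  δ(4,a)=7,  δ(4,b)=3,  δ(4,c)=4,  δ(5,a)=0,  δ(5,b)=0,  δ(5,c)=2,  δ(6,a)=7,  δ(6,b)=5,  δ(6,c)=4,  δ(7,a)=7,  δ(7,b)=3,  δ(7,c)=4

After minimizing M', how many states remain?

Every state is reachable, so we keep all 8.
Initial partition by acceptance: {0,2,3,5,6,7} | {1,4}.
Split {0,2,3,5,6,7} by δ(·,c) → {0,2,3,5} and {6,7}.
Refine {0,2,3,5} on symbol a: members go to different blocks, giving {0,2} and {3,5}.
No further refinement is possible. Final partition (4 blocks): {0,2} | {1,4} | {6,7} | {3,5}.

4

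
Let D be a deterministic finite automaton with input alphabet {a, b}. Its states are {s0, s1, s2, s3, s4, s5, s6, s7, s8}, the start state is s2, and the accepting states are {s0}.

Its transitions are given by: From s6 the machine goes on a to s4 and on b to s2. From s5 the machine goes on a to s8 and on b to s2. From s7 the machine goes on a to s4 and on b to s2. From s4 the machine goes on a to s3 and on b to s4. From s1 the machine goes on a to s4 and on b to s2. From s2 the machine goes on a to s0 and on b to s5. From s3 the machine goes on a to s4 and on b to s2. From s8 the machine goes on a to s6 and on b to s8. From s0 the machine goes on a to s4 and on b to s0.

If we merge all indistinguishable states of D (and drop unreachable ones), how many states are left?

4

Reachable states from the start: {s0,s2,s3,s4,s5,s6,s8}. Unreachable: {s1,s7} — drop them.
P0 = {s0} | {s2,s3,s4,s5,s6,s8}.
On input a, block {s2,s3,s4,s5,s6,s8} splits into {s3,s4,s5,s6,s8} and {s2}.
Refine {s3,s4,s5,s6,s8} on symbol b: members go to different blocks, giving {s3,s5,s6} and {s4,s8}.
The partition is now stable with 4 blocks: {s0} | {s3,s5,s6} | {s2} | {s4,s8}.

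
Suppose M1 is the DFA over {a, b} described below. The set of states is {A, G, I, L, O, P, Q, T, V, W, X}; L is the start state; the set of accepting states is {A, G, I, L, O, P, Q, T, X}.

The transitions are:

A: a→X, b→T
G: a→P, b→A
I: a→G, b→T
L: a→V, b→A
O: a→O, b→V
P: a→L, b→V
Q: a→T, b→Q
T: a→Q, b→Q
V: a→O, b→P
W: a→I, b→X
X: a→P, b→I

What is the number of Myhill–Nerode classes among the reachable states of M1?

7

First remove the unreachable states {W}; 10 states remain.
P0 = {A,G,I,L,O,P,Q,T,X} | {V}.
Refine {A,G,I,L,O,P,Q,T,X} on symbol a: members go to different blocks, giving {A,G,I,O,P,Q,T,X} and {L}.
Split {A,G,I,O,P,Q,T,X} by δ(·,a) → {A,G,I,O,Q,T,X} and {P}.
Refine {A,G,I,O,Q,T,X} on symbol a: members go to different blocks, giving {A,I,O,Q,T} and {G,X}.
On input a, block {A,I,O,Q,T} splits into {O,Q,T} and {A,I}.
Refine {O,Q,T} on symbol b: members go to different blocks, giving {Q,T} and {O}.
No further refinement is possible. Final partition (7 blocks): {Q,T} | {V} | {L} | {P} | {G,X} | {A,I} | {O}.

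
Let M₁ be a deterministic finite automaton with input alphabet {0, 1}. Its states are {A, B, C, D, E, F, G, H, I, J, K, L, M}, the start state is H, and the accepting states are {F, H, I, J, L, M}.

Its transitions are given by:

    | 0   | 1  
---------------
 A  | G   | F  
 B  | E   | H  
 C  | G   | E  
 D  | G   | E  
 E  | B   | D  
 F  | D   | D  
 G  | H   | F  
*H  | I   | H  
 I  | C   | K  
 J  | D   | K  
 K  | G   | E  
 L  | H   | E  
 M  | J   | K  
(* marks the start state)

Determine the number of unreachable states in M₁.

4

No path from H leads to A, J, L, M; the other 9 states are all reachable.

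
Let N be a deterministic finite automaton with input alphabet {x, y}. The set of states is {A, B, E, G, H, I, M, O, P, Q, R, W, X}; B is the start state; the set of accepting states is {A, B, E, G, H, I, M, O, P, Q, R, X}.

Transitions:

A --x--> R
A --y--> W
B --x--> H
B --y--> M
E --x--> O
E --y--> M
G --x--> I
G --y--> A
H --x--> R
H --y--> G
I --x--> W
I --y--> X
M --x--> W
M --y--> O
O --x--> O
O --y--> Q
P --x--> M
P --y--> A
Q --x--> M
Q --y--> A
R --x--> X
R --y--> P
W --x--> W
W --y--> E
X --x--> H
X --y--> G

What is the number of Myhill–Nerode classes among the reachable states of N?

6

Initial partition by acceptance: {A,B,E,G,H,I,M,O,P,Q,R,X} | {W}.
On input x, block {A,B,E,G,H,I,M,O,P,Q,R,X} splits into {A,B,E,G,H,O,P,Q,R,X} and {I,M}.
Refine {A,B,E,G,H,O,P,Q,R,X} on symbol x: members go to different blocks, giving {A,B,E,H,O,R,X} and {G,P,Q}.
Split {A,B,E,H,O,R,X} by δ(·,y) → {H,O,R,X} and {B,E} and {A}.
No further refinement is possible. Final partition (6 blocks): {H,O,R,X} | {W} | {I,M} | {G,P,Q} | {B,E} | {A}.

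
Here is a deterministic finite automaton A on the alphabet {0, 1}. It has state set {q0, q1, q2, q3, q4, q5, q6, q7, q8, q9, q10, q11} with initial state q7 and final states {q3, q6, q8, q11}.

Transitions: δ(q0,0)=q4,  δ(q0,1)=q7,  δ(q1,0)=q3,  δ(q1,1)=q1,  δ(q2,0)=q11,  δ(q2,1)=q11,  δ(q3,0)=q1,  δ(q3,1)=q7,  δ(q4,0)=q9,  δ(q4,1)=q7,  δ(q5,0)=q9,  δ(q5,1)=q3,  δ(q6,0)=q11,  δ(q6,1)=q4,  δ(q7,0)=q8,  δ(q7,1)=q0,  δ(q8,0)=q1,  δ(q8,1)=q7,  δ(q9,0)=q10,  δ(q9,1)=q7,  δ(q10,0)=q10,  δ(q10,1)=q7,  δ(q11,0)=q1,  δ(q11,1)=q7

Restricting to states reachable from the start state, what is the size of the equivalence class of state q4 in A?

4

First remove the unreachable states {q2,q5,q6,q11}; 8 states remain.
P0 = {q3,q8} | {q0,q1,q4,q7,q9,q10}.
Refine {q0,q1,q4,q7,q9,q10} on symbol 0: members go to different blocks, giving {q0,q4,q9,q10} and {q1,q7}.
Split {q1,q7} by δ(·,1) → {q1} and {q7}.
Stable partition: {q3,q8} | {q0,q4,q9,q10} | {q1} | {q7} — 4 equivalence classes.
The equivalence class containing q4 is {q0,q4,q9,q10}, of size 4.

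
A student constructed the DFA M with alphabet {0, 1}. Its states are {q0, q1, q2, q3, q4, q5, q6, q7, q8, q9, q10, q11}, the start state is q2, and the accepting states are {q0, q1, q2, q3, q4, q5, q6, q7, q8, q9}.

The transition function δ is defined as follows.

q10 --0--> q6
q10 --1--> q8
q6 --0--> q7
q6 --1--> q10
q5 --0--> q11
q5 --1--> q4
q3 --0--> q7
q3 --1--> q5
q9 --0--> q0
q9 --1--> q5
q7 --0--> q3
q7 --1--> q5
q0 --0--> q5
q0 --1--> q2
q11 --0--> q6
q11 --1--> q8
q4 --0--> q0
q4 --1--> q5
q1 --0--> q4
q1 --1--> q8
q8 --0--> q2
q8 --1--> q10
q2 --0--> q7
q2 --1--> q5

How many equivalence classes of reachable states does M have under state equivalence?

6

States {q1,q9} cannot be reached from the start state, so discard them.
Initial partition by acceptance: {q0,q2,q3,q4,q5,q6,q7,q8} | {q10,q11}.
Split {q0,q2,q3,q4,q5,q6,q7,q8} by δ(·,0) → {q0,q2,q3,q4,q6,q7,q8} and {q5}.
Refine {q0,q2,q3,q4,q6,q7,q8} on symbol 0: members go to different blocks, giving {q2,q3,q4,q6,q7,q8} and {q0}.
On input 0, block {q2,q3,q4,q6,q7,q8} splits into {q2,q3,q6,q7,q8} and {q4}.
Split {q2,q3,q6,q7,q8} by δ(·,1) → {q2,q3,q7} and {q6,q8}.
The partition is now stable with 6 blocks: {q2,q3,q7} | {q10,q11} | {q5} | {q0} | {q4} | {q6,q8}.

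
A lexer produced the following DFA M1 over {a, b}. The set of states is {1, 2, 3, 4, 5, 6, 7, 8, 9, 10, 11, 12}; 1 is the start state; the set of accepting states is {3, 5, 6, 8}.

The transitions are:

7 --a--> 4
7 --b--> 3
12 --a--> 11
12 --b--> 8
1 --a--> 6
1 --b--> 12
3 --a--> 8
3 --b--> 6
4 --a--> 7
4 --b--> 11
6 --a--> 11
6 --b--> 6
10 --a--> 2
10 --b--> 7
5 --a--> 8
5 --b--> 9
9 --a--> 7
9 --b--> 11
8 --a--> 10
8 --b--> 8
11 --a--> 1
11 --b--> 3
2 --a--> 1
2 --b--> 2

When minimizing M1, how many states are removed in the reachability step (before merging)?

No path from 1 leads to 5, 9; the other 10 states are all reachable.

2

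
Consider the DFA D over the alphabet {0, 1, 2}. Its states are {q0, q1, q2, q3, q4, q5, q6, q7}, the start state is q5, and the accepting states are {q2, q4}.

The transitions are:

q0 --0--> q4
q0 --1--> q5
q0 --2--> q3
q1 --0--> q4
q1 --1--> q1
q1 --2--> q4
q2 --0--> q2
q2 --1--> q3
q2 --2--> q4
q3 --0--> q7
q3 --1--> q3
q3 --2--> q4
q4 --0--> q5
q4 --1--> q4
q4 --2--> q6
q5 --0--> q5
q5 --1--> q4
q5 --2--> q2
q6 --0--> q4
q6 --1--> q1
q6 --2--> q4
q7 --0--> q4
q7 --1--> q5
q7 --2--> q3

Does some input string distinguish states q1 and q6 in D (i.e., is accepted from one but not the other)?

No

States {q0} cannot be reached from the start state, so discard them.
P0 = {q2,q4} | {q1,q3,q5,q6,q7}.
On input 0, block {q2,q4} splits into {q2} and {q4}.
Split {q1,q3,q5,q6,q7} by δ(·,0) → {q1,q6,q7} and {q3,q5}.
Refine {q1,q6,q7} on symbol 1: members go to different blocks, giving {q1,q6} and {q7}.
On input 0, block {q3,q5} splits into {q3} and {q5}.
The partition is now stable with 6 blocks: {q2} | {q1,q6} | {q4} | {q3} | {q7} | {q5}.
q1 and q6 lie in the same block of the stable partition, so they are equivalent — no string distinguishes them.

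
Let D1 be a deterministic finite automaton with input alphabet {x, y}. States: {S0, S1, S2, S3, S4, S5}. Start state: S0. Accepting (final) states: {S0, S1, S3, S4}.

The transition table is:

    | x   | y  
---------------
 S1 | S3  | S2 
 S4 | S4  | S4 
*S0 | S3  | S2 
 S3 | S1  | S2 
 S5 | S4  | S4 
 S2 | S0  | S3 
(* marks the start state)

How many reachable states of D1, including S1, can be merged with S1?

3

First remove the unreachable states {S4,S5}; 4 states remain.
P0 = {S0,S1,S3} | {S2}.
Stable partition: {S0,S1,S3} | {S2} — 2 equivalence classes.
The equivalence class containing S1 is {S0,S1,S3}, of size 3.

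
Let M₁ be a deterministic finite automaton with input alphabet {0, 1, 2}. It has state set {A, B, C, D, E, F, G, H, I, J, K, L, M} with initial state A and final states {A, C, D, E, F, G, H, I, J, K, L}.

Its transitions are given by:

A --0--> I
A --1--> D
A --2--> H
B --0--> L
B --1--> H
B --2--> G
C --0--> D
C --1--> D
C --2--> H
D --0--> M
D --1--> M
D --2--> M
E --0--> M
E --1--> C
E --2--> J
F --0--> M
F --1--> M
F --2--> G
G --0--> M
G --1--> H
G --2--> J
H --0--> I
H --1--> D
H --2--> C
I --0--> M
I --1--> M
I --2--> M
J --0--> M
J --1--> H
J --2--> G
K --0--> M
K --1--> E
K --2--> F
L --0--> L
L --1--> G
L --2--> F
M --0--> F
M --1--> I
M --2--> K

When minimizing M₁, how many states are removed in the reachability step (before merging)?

Starting at A and following transitions, the reachable set is {A, C, D, E, F, G, H, I, J, K, M}. That leaves B, L unreachable — 2 in total.

2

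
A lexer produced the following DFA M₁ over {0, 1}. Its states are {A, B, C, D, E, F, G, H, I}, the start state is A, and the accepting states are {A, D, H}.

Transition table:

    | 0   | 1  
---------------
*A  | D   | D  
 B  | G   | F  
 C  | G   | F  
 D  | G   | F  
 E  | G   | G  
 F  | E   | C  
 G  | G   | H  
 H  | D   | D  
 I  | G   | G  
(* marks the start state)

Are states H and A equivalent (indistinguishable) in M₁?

Yes

First remove the unreachable states {B,I}; 7 states remain.
P0 = {A,D,H} | {C,E,F,G}.
Split {A,D,H} by δ(·,0) → {A,H} and {D}.
Split {C,E,F,G} by δ(·,1) → {C,E,F} and {G}.
Refine {C,E,F} on symbol 0: members go to different blocks, giving {C,E} and {F}.
On input 1, block {C,E} splits into {C} and {E}.
No further refinement is possible. Final partition (6 blocks): {A,H} | {C} | {D} | {G} | {F} | {E}.
H and A lie in the same block of the stable partition, so they are equivalent — no string distinguishes them.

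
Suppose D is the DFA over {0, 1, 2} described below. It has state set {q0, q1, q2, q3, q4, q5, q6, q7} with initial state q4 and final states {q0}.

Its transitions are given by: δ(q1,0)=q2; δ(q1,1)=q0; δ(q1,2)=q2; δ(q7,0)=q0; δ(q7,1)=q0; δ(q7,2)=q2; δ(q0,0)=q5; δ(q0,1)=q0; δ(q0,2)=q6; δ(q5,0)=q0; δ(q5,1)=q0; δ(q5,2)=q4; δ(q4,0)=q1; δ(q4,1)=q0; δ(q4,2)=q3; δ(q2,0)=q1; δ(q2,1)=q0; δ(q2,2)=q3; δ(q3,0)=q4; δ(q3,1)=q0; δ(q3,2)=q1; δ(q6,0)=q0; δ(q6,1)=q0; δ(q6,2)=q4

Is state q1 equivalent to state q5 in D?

No

Reachable states from the start: {q0,q1,q2,q3,q4,q5,q6}. Unreachable: {q7} — drop them.
Initial partition by acceptance: {q0} | {q1,q2,q3,q4,q5,q6}.
On input 0, block {q1,q2,q3,q4,q5,q6} splits into {q1,q2,q3,q4} and {q5,q6}.
No further refinement is possible. Final partition (3 blocks): {q0} | {q1,q2,q3,q4} | {q5,q6}.
q1 and q5 end up in different blocks, so they are distinguishable. For instance, the string '0' is accepted from only q5.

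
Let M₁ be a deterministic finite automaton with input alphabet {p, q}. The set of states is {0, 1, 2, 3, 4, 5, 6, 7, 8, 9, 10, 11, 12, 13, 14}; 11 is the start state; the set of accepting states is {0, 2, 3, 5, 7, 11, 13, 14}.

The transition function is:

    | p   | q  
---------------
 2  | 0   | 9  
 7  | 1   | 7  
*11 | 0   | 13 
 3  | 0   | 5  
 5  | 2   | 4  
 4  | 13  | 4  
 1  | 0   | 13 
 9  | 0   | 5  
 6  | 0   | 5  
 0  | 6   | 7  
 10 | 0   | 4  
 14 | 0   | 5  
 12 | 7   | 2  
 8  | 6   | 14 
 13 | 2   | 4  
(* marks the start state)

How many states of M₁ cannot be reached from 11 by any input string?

BFS from 11 reaches {0, 1, 2, 4, 5, 6, 7, 9, 11, 13}; the 5 state(s) 3, 8, 10, 12, 14 are never visited.

5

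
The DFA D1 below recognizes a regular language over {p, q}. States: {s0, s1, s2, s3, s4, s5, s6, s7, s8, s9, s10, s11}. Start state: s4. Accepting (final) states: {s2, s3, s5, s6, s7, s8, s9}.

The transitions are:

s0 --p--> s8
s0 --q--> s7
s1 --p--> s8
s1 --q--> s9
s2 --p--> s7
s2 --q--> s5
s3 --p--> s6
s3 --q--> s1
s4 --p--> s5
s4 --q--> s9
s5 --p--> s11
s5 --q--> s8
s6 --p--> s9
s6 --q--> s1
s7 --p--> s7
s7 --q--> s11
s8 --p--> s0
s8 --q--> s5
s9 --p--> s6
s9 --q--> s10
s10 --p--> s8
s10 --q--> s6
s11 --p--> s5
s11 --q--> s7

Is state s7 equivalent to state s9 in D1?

Yes

Reachable states from the start: {s0,s1,s4,s5,s6,s7,s8,s9,s10,s11}. Unreachable: {s2,s3} — drop them.
Start with accepting vs non-accepting: {s5,s6,s7,s8,s9} | {s0,s1,s4,s10,s11}.
On input p, block {s5,s6,s7,s8,s9} splits into {s6,s7,s9} and {s5,s8}.
No further refinement is possible. Final partition (3 blocks): {s6,s7,s9} | {s0,s1,s4,s10,s11} | {s5,s8}.
s7 and s9 lie in the same block of the stable partition, so they are equivalent — no string distinguishes them.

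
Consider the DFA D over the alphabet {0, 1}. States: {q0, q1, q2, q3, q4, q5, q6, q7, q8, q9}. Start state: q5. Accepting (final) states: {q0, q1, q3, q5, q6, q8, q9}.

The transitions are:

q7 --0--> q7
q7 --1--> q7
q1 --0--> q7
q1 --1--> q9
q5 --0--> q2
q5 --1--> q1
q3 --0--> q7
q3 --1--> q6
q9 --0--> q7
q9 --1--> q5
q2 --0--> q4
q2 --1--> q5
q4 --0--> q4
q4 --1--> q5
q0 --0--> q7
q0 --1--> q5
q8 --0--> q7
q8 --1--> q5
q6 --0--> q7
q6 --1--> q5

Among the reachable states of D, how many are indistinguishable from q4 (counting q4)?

Reachable states from the start: {q1,q2,q4,q5,q7,q9}. Unreachable: {q0,q3,q6,q8} — drop them.
Start with accepting vs non-accepting: {q1,q5,q9} | {q2,q4,q7}.
Split {q2,q4,q7} by δ(·,1) → {q2,q4} and {q7}.
Split {q1,q5,q9} by δ(·,0) → {q1,q9} and {q5}.
Split {q1,q9} by δ(·,1) → {q1} and {q9}.
The partition is now stable with 5 blocks: {q1} | {q2,q4} | {q7} | {q5} | {q9}.
State q4 belongs to the block {q2,q4}, which has 2 states.

2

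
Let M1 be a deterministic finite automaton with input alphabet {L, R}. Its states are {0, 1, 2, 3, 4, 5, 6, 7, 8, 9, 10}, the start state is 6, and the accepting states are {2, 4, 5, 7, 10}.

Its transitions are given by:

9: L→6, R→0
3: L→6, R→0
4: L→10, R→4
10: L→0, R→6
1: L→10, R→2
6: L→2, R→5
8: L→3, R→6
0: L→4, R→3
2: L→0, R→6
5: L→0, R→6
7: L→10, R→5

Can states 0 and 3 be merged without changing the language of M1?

No

Reachable states from the start: {0,2,3,4,5,6,10}. Unreachable: {1,7,8,9} — drop them.
Initial partition by acceptance: {2,4,5,10} | {0,3,6}.
Refine {2,4,5,10} on symbol L: members go to different blocks, giving {2,5,10} and {4}.
On input L, block {0,3,6} splits into {0} and {3} and {6}.
Stable partition: {2,5,10} | {0} | {4} | {3} | {6} — 5 equivalence classes.
0 and 3 end up in different blocks, so they are distinguishable. For instance, the string 'L' is accepted from only 0.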